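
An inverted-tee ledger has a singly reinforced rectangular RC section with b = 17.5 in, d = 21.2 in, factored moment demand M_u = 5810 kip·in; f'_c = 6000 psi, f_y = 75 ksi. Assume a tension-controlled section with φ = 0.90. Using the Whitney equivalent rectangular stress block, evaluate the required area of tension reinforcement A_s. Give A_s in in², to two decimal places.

A_s ≈ 4.45 in²

M_n = M_u/φ = 5810/0.90 = 6455.56 kip·in.
From M_n = 0.85 f'_c a b (d − a/2):
a = d − √(d² − 2M_n/(0.85 f'_c b)) = 21.2 − √(21.2² − 2 × 6455.56/(0.85 × 6 × 17.5)) = 3.742 in.
A_s = 0.85 f'_c a b / f_y = 0.85 × 6 × 3.742 × 17.5 / 75 = 4.453 in².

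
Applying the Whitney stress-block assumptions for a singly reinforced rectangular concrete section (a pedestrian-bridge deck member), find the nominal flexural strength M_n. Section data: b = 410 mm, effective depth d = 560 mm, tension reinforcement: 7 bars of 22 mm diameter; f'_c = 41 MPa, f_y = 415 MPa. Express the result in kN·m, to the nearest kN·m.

A_s = 7 × 380 = 2660 mm².
T = A_s f_y = 2660 × 415 = 1103900 N = 1103.9 kN.
From C = T: a = T/(0.85 f'_c b) = 1103900/(0.85 × 41 × 410) = 77.26 mm.
M_n = T(d − a/2) = 1103.9 kN × (560 − 38.63) mm = 575.54 kN·m.

M_n ≈ 576 kN·m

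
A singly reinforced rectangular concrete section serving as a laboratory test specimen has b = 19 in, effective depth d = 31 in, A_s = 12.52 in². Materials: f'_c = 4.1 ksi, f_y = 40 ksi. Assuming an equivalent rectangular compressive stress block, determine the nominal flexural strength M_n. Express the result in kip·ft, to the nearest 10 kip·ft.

M_n ≈ 1140 kip·ft

T = A_s f_y = 12.52 × 40 = 500.8 kips.
a = T/(0.85 f'_c b) = 500.8/(0.85 × 4.1 × 19) = 7.563 in.
M_n = T(d − a/2) = 500.8 × (31 − 3.7815) = 13631.0 kip·in = 13631.0/12 = 1135.92 kip·ft.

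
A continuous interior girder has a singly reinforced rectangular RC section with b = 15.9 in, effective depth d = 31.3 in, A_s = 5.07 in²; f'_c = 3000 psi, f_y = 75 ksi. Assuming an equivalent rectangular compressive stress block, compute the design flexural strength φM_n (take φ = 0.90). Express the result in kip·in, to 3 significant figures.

T = A_s f_y = 5.07 × 75 = 380.25 kips.
a = T/(0.85 f'_c b) = 380.25/(0.85 × 3 × 15.9) = 9.378 in.
M_n = T(d − a/2) = 380.25 × (31.3 − 4.689) = 10118.8 kip·in.
φM_n = 0.90 × 10118.8 = 9106.9 kip·in.

φM_n ≈ 9110 kip·in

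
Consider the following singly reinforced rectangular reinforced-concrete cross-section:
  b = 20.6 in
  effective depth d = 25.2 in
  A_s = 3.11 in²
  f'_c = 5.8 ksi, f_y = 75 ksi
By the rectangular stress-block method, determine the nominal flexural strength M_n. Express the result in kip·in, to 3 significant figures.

M_n ≈ 5610 kip·in

T = A_s f_y = 3.11 × 75 = 233.25 kips.
a = T/(0.85 f'_c b) = 233.25/(0.85 × 5.8 × 20.6) = 2.297 in.
M_n = T(d − a/2) = 233.25 × (25.2 − 1.1485) = 5610.0 kip·in.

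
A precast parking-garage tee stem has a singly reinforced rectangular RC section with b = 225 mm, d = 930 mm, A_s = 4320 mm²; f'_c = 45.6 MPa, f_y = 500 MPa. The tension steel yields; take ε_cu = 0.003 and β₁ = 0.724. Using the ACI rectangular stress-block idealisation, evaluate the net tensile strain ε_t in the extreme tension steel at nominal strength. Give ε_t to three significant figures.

a = A_s f_y/(0.85 f'_c b) = 247.68 mm.
β₁ = 0.724, so c = a/β₁ = 247.68/0.724 = 342.10 mm.
From the linear strain diagram with ε_cu = 0.003: ε_t = 0.003 (d − c)/c = 0.003 × (930 − 342.10)/342.10 = 0.00516.
Since ε_t ≥ 0.005, the section is tension-controlled.

ε_t ≈ 0.00516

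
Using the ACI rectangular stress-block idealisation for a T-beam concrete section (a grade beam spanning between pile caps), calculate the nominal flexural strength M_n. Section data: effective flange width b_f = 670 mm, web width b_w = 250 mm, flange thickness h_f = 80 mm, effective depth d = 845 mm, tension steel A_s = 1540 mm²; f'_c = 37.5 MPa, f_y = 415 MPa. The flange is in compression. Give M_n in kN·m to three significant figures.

M_n ≈ 530 kN·m

Tension: T = A_s f_y = 1540 × 415 = 639100 N.
Try a within the flange: a = T/(0.85 f'_c b_f) = 639100/(0.85 × 37.5 × 670) = 29.93 mm.
Since a = 29.93 ≤ h_f = 80 mm, the stress block lies entirely in the flange; analyse as a rectangular beam of width b_f.
M_n = T(d − a/2) = 639100 × (845 − 14.965) = 530.48 × 10⁶ N·mm.
M_n = 530.48 kN·m.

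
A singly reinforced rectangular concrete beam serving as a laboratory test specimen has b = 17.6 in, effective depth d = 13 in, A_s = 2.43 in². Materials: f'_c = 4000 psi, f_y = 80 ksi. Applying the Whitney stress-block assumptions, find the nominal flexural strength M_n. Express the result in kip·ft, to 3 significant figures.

T = A_s f_y = 2.43 × 80 = 194.4 kips.
a = T/(0.85 f'_c b) = 194.4/(0.85 × 4 × 17.6) = 3.249 in.
M_n = T(d − a/2) = 194.4 × (13 − 1.6245) = 2211.4 kip·in = 2211.4/12 = 184.28 kip·ft.

M_n ≈ 184 kip·ft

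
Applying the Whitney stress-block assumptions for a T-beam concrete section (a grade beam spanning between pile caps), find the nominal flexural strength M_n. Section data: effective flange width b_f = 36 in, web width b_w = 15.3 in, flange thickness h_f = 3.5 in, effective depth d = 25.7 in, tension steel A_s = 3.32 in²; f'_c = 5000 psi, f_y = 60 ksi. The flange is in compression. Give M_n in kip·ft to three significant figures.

M_n ≈ 416 kip·ft

Tension: T = A_s f_y = 3.32 × 60 = 199.2 kips.
Try a within the flange: a = T/(0.85 f'_c b_f) = 199.2/(0.85 × 5 × 36) = 1.302 in.
Since a = 1.302 ≤ h_f = 3.5 in, the stress block lies entirely in the flange; analyse as a rectangular beam of width b_f.
M_n = T(d − a/2) = 199.2 × (25.7 − 0.651) = 4989.8 kip·in.
M_n = 4989.8/12 = 415.82 kip·ft.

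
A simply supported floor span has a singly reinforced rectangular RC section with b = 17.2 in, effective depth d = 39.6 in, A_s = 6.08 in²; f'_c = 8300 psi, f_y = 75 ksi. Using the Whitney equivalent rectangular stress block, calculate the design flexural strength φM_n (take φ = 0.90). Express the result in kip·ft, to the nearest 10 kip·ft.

T = A_s f_y = 6.08 × 75 = 456 kips.
a = T/(0.85 f'_c b) = 456/(0.85 × 8.3 × 17.2) = 3.758 in.
M_n = T(d − a/2) = 456 × (39.6 − 1.879) = 17200.8 kip·in = 17200.8/12 = 1433.40 kip·ft.
φM_n = 0.90 × 1433.40 = 1290.06 kip·ft.

φM_n ≈ 1290 kip·ft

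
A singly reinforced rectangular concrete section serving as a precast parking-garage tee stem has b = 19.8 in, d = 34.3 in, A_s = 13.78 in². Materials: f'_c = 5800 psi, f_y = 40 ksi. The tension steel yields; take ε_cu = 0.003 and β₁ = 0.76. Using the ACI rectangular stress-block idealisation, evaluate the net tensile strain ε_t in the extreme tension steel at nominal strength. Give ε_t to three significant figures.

ε_t ≈ 0.0108

a = A_s f_y/(0.85 f'_c b) = 5.647 in.
β₁ = 0.76, so c = a/β₁ = 5.647/0.76 = 7.430 in.
From the linear strain diagram with ε_cu = 0.003: ε_t = 0.003 (d − c)/c = 0.003 × (34.3 − 7.430)/7.430 = 0.0108.
Since ε_t ≥ 0.005, the section is tension-controlled.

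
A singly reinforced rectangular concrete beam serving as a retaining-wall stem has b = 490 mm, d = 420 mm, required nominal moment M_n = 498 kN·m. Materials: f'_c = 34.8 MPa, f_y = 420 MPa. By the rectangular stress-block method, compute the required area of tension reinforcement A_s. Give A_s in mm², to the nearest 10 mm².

A_s ≈ 3170 mm²

With M_n = 0.85 f'_c a b (d − a/2), solve the quadratic for a:
a = d − √(d² − 2M_n/(0.85 f'_c b)) = 420 − √(420² − 2 × 498×10⁶/(0.85 × 34.8 × 490)) = 91.85 mm.
A_s = 0.85 f'_c a b / f_y = 0.85 × 34.8 × 91.85 × 490 / 420 = 3169.7 mm².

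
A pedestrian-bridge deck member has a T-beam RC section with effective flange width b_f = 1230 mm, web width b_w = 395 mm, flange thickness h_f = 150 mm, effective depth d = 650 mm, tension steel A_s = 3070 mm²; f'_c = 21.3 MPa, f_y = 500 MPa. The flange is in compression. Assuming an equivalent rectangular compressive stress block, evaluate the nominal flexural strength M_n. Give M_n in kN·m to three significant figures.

M_n ≈ 945 kN·m

Tension: T = A_s f_y = 3070 × 500 = 1535000 N.
Try a within the flange: a = T/(0.85 f'_c b_f) = 1535000/(0.85 × 21.3 × 1230) = 68.93 mm.
Since a = 68.93 ≤ h_f = 150 mm, the stress block lies entirely in the flange; analyse as a rectangular beam of width b_f.
M_n = T(d − a/2) = 1535000 × (650 − 34.465) = 944.85 × 10⁶ N·mm.
M_n = 944.85 kN·m.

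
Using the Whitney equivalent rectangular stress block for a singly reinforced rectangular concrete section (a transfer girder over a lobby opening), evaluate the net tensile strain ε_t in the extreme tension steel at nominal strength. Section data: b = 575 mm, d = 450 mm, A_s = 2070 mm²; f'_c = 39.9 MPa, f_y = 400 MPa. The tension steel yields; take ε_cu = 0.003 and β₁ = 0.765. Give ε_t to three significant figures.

ε_t ≈ 0.0213

a = A_s f_y/(0.85 f'_c b) = 42.46 mm.
β₁ = 0.765, so c = a/β₁ = 42.46/0.765 = 55.50 mm.
From the linear strain diagram with ε_cu = 0.003: ε_t = 0.003 (d − c)/c = 0.003 × (450 − 55.50)/55.50 = 0.0213.
Since ε_t ≥ 0.005, the section is tension-controlled.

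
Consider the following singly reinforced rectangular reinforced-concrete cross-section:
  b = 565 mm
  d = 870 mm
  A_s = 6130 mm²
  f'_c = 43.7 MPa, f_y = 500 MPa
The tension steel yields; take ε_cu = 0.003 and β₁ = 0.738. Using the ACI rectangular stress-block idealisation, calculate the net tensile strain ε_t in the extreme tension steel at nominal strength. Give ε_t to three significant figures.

ε_t ≈ 0.0102

a = A_s f_y/(0.85 f'_c b) = 146.04 mm.
β₁ = 0.738, so c = a/β₁ = 146.04/0.738 = 197.89 mm.
From the linear strain diagram with ε_cu = 0.003: ε_t = 0.003 (d − c)/c = 0.003 × (870 − 197.89)/197.89 = 0.0102.
Since ε_t ≥ 0.005, the section is tension-controlled.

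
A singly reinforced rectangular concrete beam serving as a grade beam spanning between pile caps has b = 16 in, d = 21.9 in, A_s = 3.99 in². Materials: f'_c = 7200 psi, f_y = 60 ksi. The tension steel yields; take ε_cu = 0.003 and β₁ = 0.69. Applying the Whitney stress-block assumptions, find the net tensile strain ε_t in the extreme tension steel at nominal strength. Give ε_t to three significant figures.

a = A_s f_y/(0.85 f'_c b) = 2.445 in.
β₁ = 0.69, so c = a/β₁ = 2.445/0.69 = 3.543 in.
From the linear strain diagram with ε_cu = 0.003: ε_t = 0.003 (d − c)/c = 0.003 × (21.9 − 3.543)/3.543 = 0.0155.
Since ε_t ≥ 0.005, the section is tension-controlled.

ε_t ≈ 0.0155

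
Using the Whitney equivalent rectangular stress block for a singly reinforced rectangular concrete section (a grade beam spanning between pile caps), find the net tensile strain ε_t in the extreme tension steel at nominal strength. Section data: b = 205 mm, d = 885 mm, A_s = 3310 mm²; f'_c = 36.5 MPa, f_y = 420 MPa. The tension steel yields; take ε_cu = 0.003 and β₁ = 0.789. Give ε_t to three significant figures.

a = A_s f_y/(0.85 f'_c b) = 218.58 mm.
β₁ = 0.789, so c = a/β₁ = 218.58/0.789 = 277.03 mm.
From the linear strain diagram with ε_cu = 0.003: ε_t = 0.003 (d − c)/c = 0.003 × (885 − 277.03)/277.03 = 0.00658.
Since ε_t ≥ 0.005, the section is tension-controlled.

ε_t ≈ 0.00658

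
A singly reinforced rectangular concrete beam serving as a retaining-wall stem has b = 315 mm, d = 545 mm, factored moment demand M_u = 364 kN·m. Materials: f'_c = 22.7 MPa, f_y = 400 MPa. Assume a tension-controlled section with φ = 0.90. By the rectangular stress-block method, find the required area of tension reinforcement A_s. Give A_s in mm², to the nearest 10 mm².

M_n = M_u/φ = 364/0.90 = 404.444 kN·m.
With M_n = 0.85 f'_c a b (d − a/2), solve the quadratic for a:
a = d − √(d² − 2M_n/(0.85 f'_c b)) = 545 − √(545² − 2 × 404.444×10⁶/(0.85 × 22.7 × 315)) = 140.11 mm.
A_s = 0.85 f'_c a b / f_y = 0.85 × 22.7 × 140.11 × 315 / 400 = 2128.9 mm².

A_s ≈ 2130 mm²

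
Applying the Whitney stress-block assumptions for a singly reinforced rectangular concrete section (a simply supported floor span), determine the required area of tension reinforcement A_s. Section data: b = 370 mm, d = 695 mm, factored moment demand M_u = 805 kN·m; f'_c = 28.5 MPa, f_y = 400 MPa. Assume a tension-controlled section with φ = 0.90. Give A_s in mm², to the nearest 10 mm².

A_s ≈ 3640 mm²

M_n = M_u/φ = 805/0.90 = 894.444 kN·m.
With M_n = 0.85 f'_c a b (d − a/2), solve the quadratic for a:
a = d − √(d² − 2M_n/(0.85 f'_c b)) = 695 − √(695² − 2 × 894.444×10⁶/(0.85 × 28.5 × 370)) = 162.60 mm.
A_s = 0.85 f'_c a b / f_y = 0.85 × 28.5 × 162.60 × 370 / 400 = 3643.6 mm².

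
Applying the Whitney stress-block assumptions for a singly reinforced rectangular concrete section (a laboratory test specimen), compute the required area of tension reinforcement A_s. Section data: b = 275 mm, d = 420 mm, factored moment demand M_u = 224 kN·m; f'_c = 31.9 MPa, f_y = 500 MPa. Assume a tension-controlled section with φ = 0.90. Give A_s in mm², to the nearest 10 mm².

M_n = M_u/φ = 224/0.90 = 248.889 kN·m.
With M_n = 0.85 f'_c a b (d − a/2), solve the quadratic for a:
a = d − √(d² − 2M_n/(0.85 f'_c b)) = 420 − √(420² − 2 × 248.889×10⁶/(0.85 × 31.9 × 275)) = 88.88 mm.
A_s = 0.85 f'_c a b / f_y = 0.85 × 31.9 × 88.88 × 275 / 500 = 1325.5 mm².

A_s ≈ 1330 mm²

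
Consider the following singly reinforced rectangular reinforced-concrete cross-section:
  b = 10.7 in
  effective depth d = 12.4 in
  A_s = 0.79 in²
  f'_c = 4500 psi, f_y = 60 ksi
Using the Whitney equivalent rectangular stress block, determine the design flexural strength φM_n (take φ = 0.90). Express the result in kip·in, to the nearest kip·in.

T = A_s f_y = 0.79 × 60 = 47.4 kips.
a = T/(0.85 f'_c b) = 47.4/(0.85 × 4.5 × 10.7) = 1.158 in.
M_n = T(d − a/2) = 47.4 × (12.4 − 0.579) = 560.3 kip·in.
φM_n = 0.90 × 560.3 = 504.3 kip·in.

φM_n ≈ 504 kip·in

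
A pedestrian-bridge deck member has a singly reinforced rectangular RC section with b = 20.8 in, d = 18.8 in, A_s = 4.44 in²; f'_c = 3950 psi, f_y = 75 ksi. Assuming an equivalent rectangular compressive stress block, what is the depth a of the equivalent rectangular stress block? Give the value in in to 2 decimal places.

T = A_s f_y = 4.44 × 75 = 333 kips.
a = T/(0.85 f'_c b) = 333/(0.85 × 3.95 × 20.8) = 4.77 in.

a ≈ 4.77 in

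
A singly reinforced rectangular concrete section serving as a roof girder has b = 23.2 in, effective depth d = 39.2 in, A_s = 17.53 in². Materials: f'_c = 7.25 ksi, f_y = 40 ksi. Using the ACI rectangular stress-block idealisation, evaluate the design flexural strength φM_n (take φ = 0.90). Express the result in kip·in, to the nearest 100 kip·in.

φM_n ≈ 23200 kip·in

T = A_s f_y = 17.53 × 40 = 701.2 kips.
a = T/(0.85 f'_c b) = 701.2/(0.85 × 7.25 × 23.2) = 4.905 in.
M_n = T(d − a/2) = 701.2 × (39.2 − 2.4525) = 25767.3 kip·in.
φM_n = 0.90 × 25767.3 = 23190.6 kip·in.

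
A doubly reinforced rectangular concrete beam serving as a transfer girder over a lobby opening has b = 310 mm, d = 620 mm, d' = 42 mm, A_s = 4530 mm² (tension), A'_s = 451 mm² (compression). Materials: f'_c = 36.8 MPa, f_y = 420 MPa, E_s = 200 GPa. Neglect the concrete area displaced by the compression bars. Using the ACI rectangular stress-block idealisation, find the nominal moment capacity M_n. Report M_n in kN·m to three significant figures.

Assume both tension and compression steel yield.
Net tension couple steel: A_s − A'_s = 4079 mm².
a = (A_s − A'_s) f_y / (0.85 f'_c b) = 1713180/(0.85 × 36.8 × 310) = 176.67 mm.
c = a/β₁ = 176.67/0.787 = 224.49 mm; ε'_s = 0.003(c − d')/c = 0.0024 ≥ f_y/E_s = 0.0021, so compression steel does yield.
M_n = (A_s − A'_s) f_y (d − a/2) + A'_s f_y (d − d') = [1713180 × (620 − 88.335) + 189420 × (620 − 42)] × 10⁻⁶ = 910.84 + 109.48 = 1020.32 kN·m.

M_n ≈ 1020 kN·m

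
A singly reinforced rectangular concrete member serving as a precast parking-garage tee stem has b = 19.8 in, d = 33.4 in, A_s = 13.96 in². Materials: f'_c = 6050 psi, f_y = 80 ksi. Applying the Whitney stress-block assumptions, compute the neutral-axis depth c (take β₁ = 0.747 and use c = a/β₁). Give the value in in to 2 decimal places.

c ≈ 14.68 in

T = A_s f_y = 13.96 × 80 = 1116.8 kips.
a = T/(0.85 f'_c b) = 1116.8/(0.85 × 6.05 × 19.8) = 10.9682 in.
With β₁ = 0.747, c = a/β₁ = 10.9682/0.747 = 14.68 in.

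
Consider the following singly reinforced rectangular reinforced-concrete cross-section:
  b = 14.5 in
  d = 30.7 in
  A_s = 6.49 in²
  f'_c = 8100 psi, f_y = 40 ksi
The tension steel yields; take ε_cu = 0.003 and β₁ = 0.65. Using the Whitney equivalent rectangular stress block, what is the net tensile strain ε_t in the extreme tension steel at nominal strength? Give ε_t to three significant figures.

a = A_s f_y/(0.85 f'_c b) = 2.600 in.
β₁ = 0.65, so c = a/β₁ = 2.600/0.65 = 4.000 in.
From the linear strain diagram with ε_cu = 0.003: ε_t = 0.003 (d − c)/c = 0.003 × (30.7 − 4.000)/4.000 = 0.0200.
Since ε_t ≥ 0.005, the section is tension-controlled.

ε_t ≈ 0.0200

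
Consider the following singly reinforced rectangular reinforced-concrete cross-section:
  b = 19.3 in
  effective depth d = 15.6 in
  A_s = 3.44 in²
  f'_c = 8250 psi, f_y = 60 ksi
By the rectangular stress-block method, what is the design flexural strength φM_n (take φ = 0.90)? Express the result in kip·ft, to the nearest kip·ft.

φM_n ≈ 230 kip·ft

T = A_s f_y = 3.44 × 60 = 206.4 kips.
a = T/(0.85 f'_c b) = 206.4/(0.85 × 8.25 × 19.3) = 1.525 in.
M_n = T(d − a/2) = 206.4 × (15.6 − 0.7625) = 3062.5 kip·in = 3062.5/12 = 255.21 kip·ft.
φM_n = 0.90 × 255.21 = 229.69 kip·ft.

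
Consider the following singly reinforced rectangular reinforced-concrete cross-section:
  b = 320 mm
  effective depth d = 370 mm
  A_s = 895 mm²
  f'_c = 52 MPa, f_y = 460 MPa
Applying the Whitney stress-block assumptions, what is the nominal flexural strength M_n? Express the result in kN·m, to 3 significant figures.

M_n ≈ 146 kN·m

T = A_s f_y = 895 × 460 = 411700 N = 411.7 kN.
From C = T: a = T/(0.85 f'_c b) = 411700/(0.85 × 52 × 320) = 29.11 mm.
M_n = T(d − a/2) = 411.7 kN × (370 − 14.555) mm = 146.34 kN·m.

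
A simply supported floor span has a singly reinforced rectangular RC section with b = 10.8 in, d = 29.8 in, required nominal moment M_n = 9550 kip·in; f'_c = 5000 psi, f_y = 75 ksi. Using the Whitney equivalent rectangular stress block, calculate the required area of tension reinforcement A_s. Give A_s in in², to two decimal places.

From M_n = 0.85 f'_c a b (d − a/2):
a = d − √(d² − 2M_n/(0.85 f'_c b)) = 29.8 − √(29.8² − 2 × 9550/(0.85 × 5 × 10.8)) = 8.076 in.
A_s = 0.85 f'_c a b / f_y = 0.85 × 5 × 8.076 × 10.8 / 75 = 4.943 in².

A_s ≈ 4.94 in²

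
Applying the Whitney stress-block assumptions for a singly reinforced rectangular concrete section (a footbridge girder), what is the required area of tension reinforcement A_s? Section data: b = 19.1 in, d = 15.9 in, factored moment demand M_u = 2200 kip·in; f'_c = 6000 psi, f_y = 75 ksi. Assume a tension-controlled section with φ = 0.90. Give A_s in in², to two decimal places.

A_s ≈ 2.16 in²

M_n = M_u/φ = 2200/0.90 = 2444.44 kip·in.
From M_n = 0.85 f'_c a b (d − a/2):
a = d − √(d² − 2M_n/(0.85 f'_c b)) = 15.9 − √(15.9² − 2 × 2444.44/(0.85 × 6 × 19.1)) = 1.665 in.
A_s = 0.85 f'_c a b / f_y = 0.85 × 6 × 1.665 × 19.1 / 75 = 2.163 in².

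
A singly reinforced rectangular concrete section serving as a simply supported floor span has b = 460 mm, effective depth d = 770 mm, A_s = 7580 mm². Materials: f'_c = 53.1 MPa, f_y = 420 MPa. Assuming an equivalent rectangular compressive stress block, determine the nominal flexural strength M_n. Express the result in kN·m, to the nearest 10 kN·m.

M_n ≈ 2210 kN·m

T = A_s f_y = 7580 × 420 = 3183600 N = 3183.6 kN.
From C = T: a = T/(0.85 f'_c b) = 3183600/(0.85 × 53.1 × 460) = 153.34 mm.
M_n = T(d − a/2) = 3183.6 kN × (770 − 76.67) mm = 2207.29 kN·m.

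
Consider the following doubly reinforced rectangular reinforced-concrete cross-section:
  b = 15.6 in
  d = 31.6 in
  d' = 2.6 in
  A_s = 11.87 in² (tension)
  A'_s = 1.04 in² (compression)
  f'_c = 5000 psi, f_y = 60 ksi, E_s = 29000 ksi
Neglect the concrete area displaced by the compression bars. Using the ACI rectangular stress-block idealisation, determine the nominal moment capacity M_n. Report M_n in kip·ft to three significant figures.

Assume both steels yield.
a = (A_s − A'_s) f_y/(0.85 f'_c b) = (11.87 − 1.04) × 60/(0.85 × 5 × 15.6) = 9.801 in.
c = a/β₁ = 9.801/0.8 = 12.251 in; ε'_s = 0.003(c − d')/c = 0.0024 ≥ ε_y = 0.0021, so the compression steel yields.
M_n = (A_s − A'_s) f_y (d − a/2) + A'_s f_y (d − d') = 649.8 × (31.6 − 4.9005) + 62.4 × (31.6 − 2.6) = 17349.3 + 1809.6 = 19158.9 kip·in = 19158.9/12 = 1596.58 kip·ft.

M_n ≈ 1600 kip·ft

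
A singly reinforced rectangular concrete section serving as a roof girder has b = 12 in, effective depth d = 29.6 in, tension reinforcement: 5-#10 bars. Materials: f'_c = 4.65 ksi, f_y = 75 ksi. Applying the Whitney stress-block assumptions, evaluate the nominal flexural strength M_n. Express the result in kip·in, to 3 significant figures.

A_s = 5 × 1.27 = 6.35 in².
T = A_s f_y = 6.35 × 75 = 476.25 kips.
a = T/(0.85 f'_c b) = 476.25/(0.85 × 4.65 × 12) = 10.041 in.
M_n = T(d − a/2) = 476.25 × (29.6 − 5.0205) = 11706.0 kip·in.

M_n ≈ 11700 kip·in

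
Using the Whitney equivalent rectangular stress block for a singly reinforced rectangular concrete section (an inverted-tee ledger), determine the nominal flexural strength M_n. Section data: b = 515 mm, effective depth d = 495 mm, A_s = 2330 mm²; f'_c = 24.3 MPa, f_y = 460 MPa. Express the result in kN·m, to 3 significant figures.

T = A_s f_y = 2330 × 460 = 1071800 N = 1071.8 kN.
From C = T: a = T/(0.85 f'_c b) = 1071800/(0.85 × 24.3 × 515) = 100.76 mm.
M_n = T(d − a/2) = 1071.8 kN × (495 − 50.38) mm = 476.54 kN·m.

M_n ≈ 477 kN·m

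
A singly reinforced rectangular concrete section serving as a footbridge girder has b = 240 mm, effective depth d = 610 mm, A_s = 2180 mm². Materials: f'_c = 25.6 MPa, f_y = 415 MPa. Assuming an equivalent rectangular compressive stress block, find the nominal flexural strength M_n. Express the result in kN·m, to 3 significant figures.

T = A_s f_y = 2180 × 415 = 904700 N = 904.7 kN.
From C = T: a = T/(0.85 f'_c b) = 904700/(0.85 × 25.6 × 240) = 173.23 mm.
M_n = T(d − a/2) = 904.7 kN × (610 − 86.615) mm = 473.51 kN·m.

M_n ≈ 474 kN·m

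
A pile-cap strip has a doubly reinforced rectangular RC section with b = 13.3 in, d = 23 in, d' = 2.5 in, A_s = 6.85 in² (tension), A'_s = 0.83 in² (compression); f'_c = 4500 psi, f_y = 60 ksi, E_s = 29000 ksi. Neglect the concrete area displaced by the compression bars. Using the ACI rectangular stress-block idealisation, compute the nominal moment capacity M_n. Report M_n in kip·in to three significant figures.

M_n ≈ 8050 kip·in

Assume both steels yield.
a = (A_s − A'_s) f_y/(0.85 f'_c b) = (6.85 − 0.83) × 60/(0.85 × 4.5 × 13.3) = 7.100 in.
c = a/β₁ = 7.100/0.825 = 8.606 in; ε'_s = 0.003(c − d')/c = 0.0021 ≥ ε_y = 0.0021, so the compression steel yields.
M_n = (A_s − A'_s) f_y (d − a/2) + A'_s f_y (d − d') = 361.2 × (23 − 3.55) + 49.8 × (23 − 2.5) = 7025.3 + 1020.9 = 8046.2 kip·in.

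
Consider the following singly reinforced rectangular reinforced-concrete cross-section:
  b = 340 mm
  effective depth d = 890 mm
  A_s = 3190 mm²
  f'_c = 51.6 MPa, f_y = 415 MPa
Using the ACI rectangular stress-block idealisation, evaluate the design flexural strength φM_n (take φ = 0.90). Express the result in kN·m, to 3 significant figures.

φM_n ≈ 1010 kN·m

T = A_s f_y = 3190 × 415 = 1323850 N = 1323.85 kN.
From C = T: a = T/(0.85 f'_c b) = 1323850/(0.85 × 51.6 × 340) = 88.78 mm.
M_n = T(d − a/2) = 1323.85 kN × (890 − 44.39) mm = 1119.46 kN·m.
φM_n = 0.90 × 1119.46 = 1007.51 kN·m.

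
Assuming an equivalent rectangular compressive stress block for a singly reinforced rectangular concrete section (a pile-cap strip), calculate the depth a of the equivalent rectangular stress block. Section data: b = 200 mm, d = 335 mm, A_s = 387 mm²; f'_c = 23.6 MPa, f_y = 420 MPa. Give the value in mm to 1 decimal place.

T = A_s f_y = 387 × 420 = 162540 N = 162.54 kN.
Setting C = 0.85 f'_c a b equal to T: a = 162540/(0.85 × 23.6 × 200) = 40.5 mm.

a ≈ 40.5 mm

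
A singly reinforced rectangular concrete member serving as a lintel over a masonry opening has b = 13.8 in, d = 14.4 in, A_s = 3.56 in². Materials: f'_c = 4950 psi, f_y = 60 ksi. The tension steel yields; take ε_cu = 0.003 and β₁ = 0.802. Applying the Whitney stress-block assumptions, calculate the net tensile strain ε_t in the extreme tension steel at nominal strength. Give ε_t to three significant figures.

a = A_s f_y/(0.85 f'_c b) = 3.679 in.
β₁ = 0.802, so c = a/β₁ = 3.679/0.802 = 4.587 in.
From the linear strain diagram with ε_cu = 0.003: ε_t = 0.003 (d − c)/c = 0.003 × (14.4 − 4.587)/4.587 = 0.00642.
Since ε_t ≥ 0.005, the section is tension-controlled.

ε_t ≈ 0.00642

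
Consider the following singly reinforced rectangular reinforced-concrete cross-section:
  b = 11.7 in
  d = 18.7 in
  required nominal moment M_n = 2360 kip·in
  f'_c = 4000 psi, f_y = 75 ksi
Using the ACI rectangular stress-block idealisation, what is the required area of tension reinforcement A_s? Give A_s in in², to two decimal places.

A_s ≈ 1.86 in²

From M_n = 0.85 f'_c a b (d − a/2):
a = d − √(d² − 2M_n/(0.85 f'_c b)) = 18.7 − √(18.7² − 2 × 2360/(0.85 × 4 × 11.7)) = 3.500 in.
A_s = 0.85 f'_c a b / f_y = 0.85 × 4 × 3.500 × 11.7 / 75 = 1.856 in².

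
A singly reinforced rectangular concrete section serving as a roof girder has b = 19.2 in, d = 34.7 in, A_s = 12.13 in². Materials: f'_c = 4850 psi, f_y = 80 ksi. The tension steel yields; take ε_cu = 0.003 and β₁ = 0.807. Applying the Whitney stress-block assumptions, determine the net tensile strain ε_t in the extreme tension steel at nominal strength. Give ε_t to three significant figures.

a = A_s f_y/(0.85 f'_c b) = 12.260 in.
β₁ = 0.807, so c = a/β₁ = 12.260/0.807 = 15.192 in.
From the linear strain diagram with ε_cu = 0.003: ε_t = 0.003 (d − c)/c = 0.003 × (34.7 − 15.192)/15.192 = 0.00385.
ε_t < 0.004 — the section is over-reinforced for flexure under ACI limits.

ε_t ≈ 0.00385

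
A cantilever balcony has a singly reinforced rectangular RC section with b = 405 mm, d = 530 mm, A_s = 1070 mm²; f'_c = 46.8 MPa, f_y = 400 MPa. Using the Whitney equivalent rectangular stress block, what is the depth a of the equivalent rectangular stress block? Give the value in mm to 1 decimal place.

a ≈ 26.6 mm

T = A_s f_y = 1070 × 400 = 428000 N = 428 kN.
Setting C = 0.85 f'_c a b equal to T: a = 428000/(0.85 × 46.8 × 405) = 26.6 mm.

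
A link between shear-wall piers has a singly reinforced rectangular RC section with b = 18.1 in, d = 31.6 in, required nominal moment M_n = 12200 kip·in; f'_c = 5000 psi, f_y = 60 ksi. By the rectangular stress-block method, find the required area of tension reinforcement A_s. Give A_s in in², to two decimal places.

A_s ≈ 7.05 in²

From M_n = 0.85 f'_c a b (d − a/2):
a = d − √(d² − 2M_n/(0.85 f'_c b)) = 31.6 − √(31.6² − 2 × 12200/(0.85 × 5 × 18.1)) = 5.497 in.
A_s = 0.85 f'_c a b / f_y = 0.85 × 5 × 5.497 × 18.1 / 60 = 7.048 in².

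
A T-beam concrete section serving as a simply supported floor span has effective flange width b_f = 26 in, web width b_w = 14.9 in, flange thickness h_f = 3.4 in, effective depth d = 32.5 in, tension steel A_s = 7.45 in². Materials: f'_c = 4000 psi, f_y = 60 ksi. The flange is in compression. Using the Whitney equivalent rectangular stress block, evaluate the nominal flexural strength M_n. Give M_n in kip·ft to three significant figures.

Tension: T = A_s f_y = 7.45 × 60 = 447 kips.
Try a within the flange: a = T/(0.85 f'_c b_f) = 447/(0.85 × 4 × 26) = 5.057 in.
a = 5.057 > h_f = 3.4 in: the block extends into the web. Split into flange-overhang and web parts.
C_f = 0.85 f'_c (b_f − b_w) h_f = 0.85 × 4 × (26 − 14.9) × 3.4 = 128.3 kips.
Remaining web compression depth: a_w = (T − C_f)/(0.85 f'_c b_w) = (447 − 128.3)/(0.85 × 4 × 14.9) = 6.291 in.
M_n = C_f(d − h_f/2) + (T − C_f)(d − a_w/2) = 128.3 × (32.5 − 1.7) + 318.7 × (32.5 − 3.1455) = 3951.6 + 9355.3 = 13306.9 kip·in.
M_n = 13306.9/12 = 1108.91 kip·ft.

M_n ≈ 1110 kip·ft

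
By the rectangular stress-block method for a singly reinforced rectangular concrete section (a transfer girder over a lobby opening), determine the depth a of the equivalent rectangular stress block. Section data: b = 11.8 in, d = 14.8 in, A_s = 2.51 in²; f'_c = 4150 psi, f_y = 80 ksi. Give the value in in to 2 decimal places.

a ≈ 4.82 in

T = A_s f_y = 2.51 × 80 = 200.8 kips.
a = T/(0.85 f'_c b) = 200.8/(0.85 × 4.15 × 11.8) = 4.82 in.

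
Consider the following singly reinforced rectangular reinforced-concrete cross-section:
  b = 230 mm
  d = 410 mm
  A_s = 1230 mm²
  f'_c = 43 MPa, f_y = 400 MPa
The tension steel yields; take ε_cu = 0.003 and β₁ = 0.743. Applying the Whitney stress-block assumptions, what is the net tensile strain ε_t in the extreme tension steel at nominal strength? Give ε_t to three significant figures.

a = A_s f_y/(0.85 f'_c b) = 58.53 mm.
β₁ = 0.743, so c = a/β₁ = 58.53/0.743 = 78.78 mm.
From the linear strain diagram with ε_cu = 0.003: ε_t = 0.003 (d − c)/c = 0.003 × (410 − 78.78)/78.78 = 0.0126.
Since ε_t ≥ 0.005, the section is tension-controlled.

ε_t ≈ 0.0126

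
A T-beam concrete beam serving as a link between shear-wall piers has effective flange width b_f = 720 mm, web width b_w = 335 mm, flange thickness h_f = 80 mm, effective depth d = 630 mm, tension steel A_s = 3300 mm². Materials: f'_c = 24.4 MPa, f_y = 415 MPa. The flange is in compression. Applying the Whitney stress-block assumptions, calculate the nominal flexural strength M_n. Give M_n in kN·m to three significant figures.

Tension: T = A_s f_y = 3300 × 415 = 1369500 N.
Try a within the flange: a = T/(0.85 f'_c b_f) = 1369500/(0.85 × 24.4 × 720) = 91.71 mm.
a = 91.71 > h_f = 80 mm: the block extends into the web. Split into flange-overhang and web parts.
C_f = 0.85 f'_c (b_f − b_w) h_f = 0.85 × 24.4 × (720 − 335) × 80 = 638792 N.
Remaining web compression depth: a_w = (T − C_f)/(0.85 f'_c b_w) = (1369500 − 638792)/(0.85 × 24.4 × 335) = 105.17 mm.
M_n = C_f(d − h_f/2) + (T − C_f)(d − a_w/2) = 638792 × (630 − 40) + 730708 × (630 − 52.585) = 376.89 + 421.92 = 798.81 × 10⁶ N·mm.
M_n = 798.81 kN·m.

M_n ≈ 799 kN·m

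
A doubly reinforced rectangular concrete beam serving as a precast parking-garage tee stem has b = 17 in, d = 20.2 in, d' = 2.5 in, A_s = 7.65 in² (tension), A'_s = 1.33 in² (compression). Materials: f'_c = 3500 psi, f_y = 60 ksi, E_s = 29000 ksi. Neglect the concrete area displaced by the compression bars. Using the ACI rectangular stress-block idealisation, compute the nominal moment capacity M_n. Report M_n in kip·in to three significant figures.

Assume both steels yield.
a = (A_s − A'_s) f_y/(0.85 f'_c b) = (7.65 − 1.33) × 60/(0.85 × 3.5 × 17) = 7.498 in.
c = a/β₁ = 7.498/0.85 = 8.821 in; ε'_s = 0.003(c − d')/c = 0.0021 ≥ ε_y = 0.0021, so the compression steel yields.
M_n = (A_s − A'_s) f_y (d − a/2) + A'_s f_y (d − d') = 379.2 × (20.2 − 3.749) + 79.8 × (20.2 − 2.5) = 6238.2 + 1412.5 = 7650.7 kip·in.

M_n ≈ 7650 kip·in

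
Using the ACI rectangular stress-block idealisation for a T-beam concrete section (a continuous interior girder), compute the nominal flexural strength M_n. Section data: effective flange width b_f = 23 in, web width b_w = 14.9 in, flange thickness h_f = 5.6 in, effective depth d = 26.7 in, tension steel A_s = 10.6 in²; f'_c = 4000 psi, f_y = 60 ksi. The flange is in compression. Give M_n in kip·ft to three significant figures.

Tension: T = A_s f_y = 10.6 × 60 = 636 kips.
Try a within the flange: a = T/(0.85 f'_c b_f) = 636/(0.85 × 4 × 23) = 8.133 in.
a = 8.133 > h_f = 5.6 in: the block extends into the web. Split into flange-overhang and web parts.
C_f = 0.85 f'_c (b_f − b_w) h_f = 0.85 × 4 × (23 − 14.9) × 5.6 = 154.2 kips.
Remaining web compression depth: a_w = (T − C_f)/(0.85 f'_c b_w) = (636 − 154.2)/(0.85 × 4 × 14.9) = 9.510 in.
M_n = C_f(d − h_f/2) + (T − C_f)(d − a_w/2) = 154.2 × (26.7 − 2.8) + 481.8 × (26.7 − 4.755) = 3685.4 + 10573.1 = 14258.5 kip·in.
M_n = 14258.5/12 = 1188.21 kip·ft.

M_n ≈ 1190 kip·ft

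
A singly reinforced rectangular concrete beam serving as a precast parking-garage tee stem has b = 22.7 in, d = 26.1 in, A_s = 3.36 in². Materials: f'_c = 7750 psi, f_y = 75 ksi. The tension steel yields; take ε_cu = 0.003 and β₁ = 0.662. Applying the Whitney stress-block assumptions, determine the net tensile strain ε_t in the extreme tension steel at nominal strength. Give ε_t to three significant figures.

a = A_s f_y/(0.85 f'_c b) = 1.685 in.
β₁ = 0.662, so c = a/β₁ = 1.685/0.662 = 2.545 in.
From the linear strain diagram with ε_cu = 0.003: ε_t = 0.003 (d − c)/c = 0.003 × (26.1 − 2.545)/2.545 = 0.0278.
Since ε_t ≥ 0.005, the section is tension-controlled.

ε_t ≈ 0.0278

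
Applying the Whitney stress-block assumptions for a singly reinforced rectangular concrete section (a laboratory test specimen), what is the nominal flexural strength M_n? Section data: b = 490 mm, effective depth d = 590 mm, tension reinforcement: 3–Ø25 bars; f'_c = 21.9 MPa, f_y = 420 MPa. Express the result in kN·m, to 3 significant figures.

M_n ≈ 344 kN·m

A_s = 3 × 491 = 1473 mm².
T = A_s f_y = 1473 × 420 = 618660 N = 618.66 kN.
From C = T: a = T/(0.85 f'_c b) = 618660/(0.85 × 21.9 × 490) = 67.83 mm.
M_n = T(d − a/2) = 618.66 kN × (590 − 33.915) mm = 344.03 kN·m.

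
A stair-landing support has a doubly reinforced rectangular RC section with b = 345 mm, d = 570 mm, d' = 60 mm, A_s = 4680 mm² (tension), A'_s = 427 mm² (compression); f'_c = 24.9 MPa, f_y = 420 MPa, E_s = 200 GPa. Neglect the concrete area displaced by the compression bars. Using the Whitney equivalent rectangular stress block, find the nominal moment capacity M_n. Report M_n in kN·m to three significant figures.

Assume both tension and compression steel yield.
Net tension couple steel: A_s − A'_s = 4253 mm².
a = (A_s − A'_s) f_y / (0.85 f'_c b) = 1786260/(0.85 × 24.9 × 345) = 244.63 mm.
c = a/β₁ = 244.63/0.85 = 287.80 mm; ε'_s = 0.003(c − d')/c = 0.0024 ≥ f_y/E_s = 0.0021, so compression steel does yield.
M_n = (A_s − A'_s) f_y (d − a/2) + A'_s f_y (d − d') = [1786260 × (570 − 122.315) + 179340 × (570 − 60)] × 10⁻⁶ = 799.68 + 91.46 = 891.14 kN·m.

M_n ≈ 891 kN·m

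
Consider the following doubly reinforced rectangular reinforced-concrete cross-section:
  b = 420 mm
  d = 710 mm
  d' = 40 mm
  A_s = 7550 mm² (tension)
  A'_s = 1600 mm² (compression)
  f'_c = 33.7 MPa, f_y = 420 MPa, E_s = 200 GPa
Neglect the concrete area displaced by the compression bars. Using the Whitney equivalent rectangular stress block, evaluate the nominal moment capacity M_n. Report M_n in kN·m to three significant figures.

M_n ≈ 1960 kN·m

Assume both tension and compression steel yield.
Net tension couple steel: A_s − A'_s = 5950 mm².
a = (A_s − A'_s) f_y / (0.85 f'_c b) = 2499000/(0.85 × 33.7 × 420) = 207.72 mm.
c = a/β₁ = 207.72/0.809 = 256.76 mm; ε'_s = 0.003(c − d')/c = 0.0025 ≥ f_y/E_s = 0.0021, so compression steel does yield.
M_n = (A_s − A'_s) f_y (d − a/2) + A'_s f_y (d − d') = [2499000 × (710 − 103.86) + 672000 × (710 − 40)] × 10⁻⁶ = 1514.74 + 450.24 = 1964.98 kN·m.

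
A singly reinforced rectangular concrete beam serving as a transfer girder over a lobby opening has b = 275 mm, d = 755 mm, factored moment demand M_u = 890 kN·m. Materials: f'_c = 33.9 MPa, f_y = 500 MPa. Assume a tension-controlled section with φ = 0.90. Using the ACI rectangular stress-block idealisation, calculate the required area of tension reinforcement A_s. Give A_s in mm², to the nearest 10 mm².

M_n = M_u/φ = 890/0.90 = 988.889 kN·m.
With M_n = 0.85 f'_c a b (d − a/2), solve the quadratic for a:
a = d − √(d² − 2M_n/(0.85 f'_c b)) = 755 − √(755² − 2 × 988.889×10⁶/(0.85 × 33.9 × 275)) = 188.93 mm.
A_s = 0.85 f'_c a b / f_y = 0.85 × 33.9 × 188.93 × 275 / 500 = 2994.2 mm².

A_s ≈ 2990 mm²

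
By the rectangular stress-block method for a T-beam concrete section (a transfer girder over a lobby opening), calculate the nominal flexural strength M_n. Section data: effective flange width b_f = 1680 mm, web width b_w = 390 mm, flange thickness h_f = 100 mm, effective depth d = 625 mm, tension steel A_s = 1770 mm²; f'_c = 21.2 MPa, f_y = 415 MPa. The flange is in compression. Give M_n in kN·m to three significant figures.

M_n ≈ 450 kN·m

Tension: T = A_s f_y = 1770 × 415 = 734550 N.
Try a within the flange: a = T/(0.85 f'_c b_f) = 734550/(0.85 × 21.2 × 1680) = 24.26 mm.
Since a = 24.26 ≤ h_f = 100 mm, the stress block lies entirely in the flange; analyse as a rectangular beam of width b_f.
M_n = T(d − a/2) = 734550 × (625 − 12.13) = 450.18 × 10⁶ N·mm.
M_n = 450.18 kN·m.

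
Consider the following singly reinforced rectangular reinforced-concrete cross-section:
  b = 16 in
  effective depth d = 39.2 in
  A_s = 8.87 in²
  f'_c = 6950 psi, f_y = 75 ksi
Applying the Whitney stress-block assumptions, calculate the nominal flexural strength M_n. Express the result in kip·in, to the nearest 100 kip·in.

T = A_s f_y = 8.87 × 75 = 665.25 kips.
a = T/(0.85 f'_c b) = 665.25/(0.85 × 6.95 × 16) = 7.038 in.
M_n = T(d − a/2) = 665.25 × (39.2 − 3.519) = 23736.8 kip·in.

M_n ≈ 23700 kip·in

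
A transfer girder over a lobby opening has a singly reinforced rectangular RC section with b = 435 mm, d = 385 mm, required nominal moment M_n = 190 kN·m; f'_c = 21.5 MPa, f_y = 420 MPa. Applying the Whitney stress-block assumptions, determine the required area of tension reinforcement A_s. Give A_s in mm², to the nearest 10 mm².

With M_n = 0.85 f'_c a b (d − a/2), solve the quadratic for a:
a = d − √(d² − 2M_n/(0.85 f'_c b)) = 385 − √(385² − 2 × 190×10⁶/(0.85 × 21.5 × 435)) = 68.10 mm.
A_s = 0.85 f'_c a b / f_y = 0.85 × 21.5 × 68.10 × 435 / 420 = 1289.0 mm².

A_s ≈ 1290 mm²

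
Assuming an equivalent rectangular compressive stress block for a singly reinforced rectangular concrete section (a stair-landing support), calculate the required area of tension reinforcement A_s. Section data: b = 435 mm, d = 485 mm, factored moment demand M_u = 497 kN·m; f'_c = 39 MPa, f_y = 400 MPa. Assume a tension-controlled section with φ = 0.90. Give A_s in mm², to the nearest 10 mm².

A_s ≈ 3130 mm²

M_n = M_u/φ = 497/0.90 = 552.222 kN·m.
With M_n = 0.85 f'_c a b (d − a/2), solve the quadratic for a:
a = d − √(d² − 2M_n/(0.85 f'_c b)) = 485 − √(485² − 2 × 552.222×10⁶/(0.85 × 39 × 435)) = 86.71 mm.
A_s = 0.85 f'_c a b / f_y = 0.85 × 39 × 86.71 × 435 / 400 = 3125.9 mm².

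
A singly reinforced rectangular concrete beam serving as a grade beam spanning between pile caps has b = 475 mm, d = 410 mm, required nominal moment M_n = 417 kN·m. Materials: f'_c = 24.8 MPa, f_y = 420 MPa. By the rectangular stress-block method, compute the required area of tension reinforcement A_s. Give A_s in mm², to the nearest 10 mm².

A_s ≈ 2830 mm²

With M_n = 0.85 f'_c a b (d − a/2), solve the quadratic for a:
a = d − √(d² − 2M_n/(0.85 f'_c b)) = 410 − √(410² − 2 × 417×10⁶/(0.85 × 24.8 × 475)) = 118.78 mm.
A_s = 0.85 f'_c a b / f_y = 0.85 × 24.8 × 118.78 × 475 / 420 = 2831.8 mm².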